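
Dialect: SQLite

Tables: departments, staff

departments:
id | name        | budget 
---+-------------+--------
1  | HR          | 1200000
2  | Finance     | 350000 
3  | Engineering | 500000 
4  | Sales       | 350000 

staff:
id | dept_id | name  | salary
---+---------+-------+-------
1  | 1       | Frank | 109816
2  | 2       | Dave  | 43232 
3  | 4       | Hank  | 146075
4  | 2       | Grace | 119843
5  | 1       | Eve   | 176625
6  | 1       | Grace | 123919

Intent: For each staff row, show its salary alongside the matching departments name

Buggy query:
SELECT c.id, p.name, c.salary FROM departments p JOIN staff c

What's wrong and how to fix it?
Bug: Missing join condition: each staff row is matched to all departments rows instead of just its own

Fix: Add ON c.dept_id = p.id to the JOIN

Corrected query:
SELECT c.id, p.name, c.salary FROM departments p JOIN staff c ON c.dept_id = p.id

Result:
id | name    | salary
---+---------+-------
1  | HR      | 109816
2  | Finance | 43232 
3  | Sales   | 146075
4  | Finance | 119843
5  | HR      | 176625
6  | HR      | 123919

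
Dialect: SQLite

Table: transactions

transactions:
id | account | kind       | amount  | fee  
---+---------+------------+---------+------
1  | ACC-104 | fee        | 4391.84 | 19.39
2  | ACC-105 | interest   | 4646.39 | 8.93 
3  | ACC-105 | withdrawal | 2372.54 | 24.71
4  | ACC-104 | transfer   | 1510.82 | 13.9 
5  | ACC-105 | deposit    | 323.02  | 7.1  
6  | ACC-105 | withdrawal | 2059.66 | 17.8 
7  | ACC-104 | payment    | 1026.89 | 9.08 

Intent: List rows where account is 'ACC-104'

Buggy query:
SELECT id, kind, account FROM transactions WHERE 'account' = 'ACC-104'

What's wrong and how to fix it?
Bug: Single quotes denote string literals in SQL; the column name is being compared as a constant string

Fix: Reference the column as account without single quotes

Corrected query:
SELECT id, kind, account FROM transactions WHERE account = 'ACC-104'

Result:
id | kind     | account
---+----------+--------
1  | fee      | ACC-104
4  | transfer | ACC-104
7  | payment  | ACC-104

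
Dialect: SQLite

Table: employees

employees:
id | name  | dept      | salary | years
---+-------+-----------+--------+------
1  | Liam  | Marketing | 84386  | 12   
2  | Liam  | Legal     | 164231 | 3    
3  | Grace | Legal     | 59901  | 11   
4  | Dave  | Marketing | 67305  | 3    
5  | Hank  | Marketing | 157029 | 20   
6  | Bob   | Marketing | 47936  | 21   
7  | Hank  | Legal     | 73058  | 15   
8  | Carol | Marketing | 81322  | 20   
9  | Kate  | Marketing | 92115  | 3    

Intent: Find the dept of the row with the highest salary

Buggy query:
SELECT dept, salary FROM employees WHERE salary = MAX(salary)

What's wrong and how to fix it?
Bug: WHERE is evaluated per row; an aggregate over the whole table isn't defined there

Fix: Use a subquery: WHERE salary = (SELECT MAX(salary) FROM employees)

Corrected query:
SELECT dept, salary FROM employees WHERE salary = (SELECT MAX(salary) FROM employees)

Result:
dept  | salary
------+-------
Legal | 164231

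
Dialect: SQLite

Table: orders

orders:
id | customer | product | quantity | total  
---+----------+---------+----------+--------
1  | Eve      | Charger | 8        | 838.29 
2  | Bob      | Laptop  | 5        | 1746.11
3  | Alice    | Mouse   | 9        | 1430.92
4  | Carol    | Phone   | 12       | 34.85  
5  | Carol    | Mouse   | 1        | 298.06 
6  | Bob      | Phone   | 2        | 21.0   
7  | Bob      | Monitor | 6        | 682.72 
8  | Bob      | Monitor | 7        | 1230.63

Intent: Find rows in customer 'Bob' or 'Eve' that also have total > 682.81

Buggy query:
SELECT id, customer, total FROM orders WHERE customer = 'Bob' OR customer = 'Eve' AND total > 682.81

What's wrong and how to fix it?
Bug: Without parentheses, AND is evaluated before OR, so the total filter only applies to the 'Eve' branch

Fix: Group the OR with parentheses (or use IN), then AND the threshold

Corrected query:
SELECT id, customer, total FROM orders WHERE (customer = 'Bob' OR customer = 'Eve') AND total > 682.81

Result:
id | customer | total  
---+----------+--------
1  | Eve      | 838.29 
2  | Bob      | 1746.11
8  | Bob      | 1230.63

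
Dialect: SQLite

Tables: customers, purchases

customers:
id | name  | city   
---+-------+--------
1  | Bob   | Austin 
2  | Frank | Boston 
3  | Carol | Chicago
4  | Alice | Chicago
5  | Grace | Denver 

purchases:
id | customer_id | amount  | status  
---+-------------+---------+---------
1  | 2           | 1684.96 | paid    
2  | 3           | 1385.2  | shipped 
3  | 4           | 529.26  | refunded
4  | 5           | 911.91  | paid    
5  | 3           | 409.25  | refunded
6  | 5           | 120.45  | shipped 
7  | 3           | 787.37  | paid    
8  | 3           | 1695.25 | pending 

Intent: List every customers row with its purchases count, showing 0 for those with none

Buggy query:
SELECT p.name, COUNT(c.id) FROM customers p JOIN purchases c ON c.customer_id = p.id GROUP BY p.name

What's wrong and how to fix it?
Bug: An inner join excludes parents with zero children

Fix: Switch to LEFT JOIN to retain unmatched parent rows

Corrected query:
SELECT p.name, COUNT(c.id) FROM customers p LEFT JOIN purchases c ON c.customer_id = p.id GROUP BY p.name

Result:
name  | COUNT(c.id)
------+------------
Alice | 1          
Bob   | 0          
Carol | 4          
Frank | 1          
Grace | 2          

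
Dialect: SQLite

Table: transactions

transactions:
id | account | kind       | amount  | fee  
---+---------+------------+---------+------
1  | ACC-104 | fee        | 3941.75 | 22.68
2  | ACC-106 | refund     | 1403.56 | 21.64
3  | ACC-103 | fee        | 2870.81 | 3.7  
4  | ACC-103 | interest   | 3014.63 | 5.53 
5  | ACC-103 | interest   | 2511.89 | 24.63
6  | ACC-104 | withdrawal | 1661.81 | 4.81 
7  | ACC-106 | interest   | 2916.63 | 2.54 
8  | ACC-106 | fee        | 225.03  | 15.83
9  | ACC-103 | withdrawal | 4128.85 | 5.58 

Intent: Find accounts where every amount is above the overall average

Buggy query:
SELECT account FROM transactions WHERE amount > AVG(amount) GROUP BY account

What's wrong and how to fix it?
Bug: WHERE evaluates per row before aggregation, so AVG() is unavailable

Fix: Use a subquery for AVG and a HAVING MIN(...) filter so the condition holds for every row in the group

Corrected query:
SELECT account FROM transactions GROUP BY account HAVING MIN(amount) > (SELECT AVG(amount) FROM transactions)

Result:
(no rows)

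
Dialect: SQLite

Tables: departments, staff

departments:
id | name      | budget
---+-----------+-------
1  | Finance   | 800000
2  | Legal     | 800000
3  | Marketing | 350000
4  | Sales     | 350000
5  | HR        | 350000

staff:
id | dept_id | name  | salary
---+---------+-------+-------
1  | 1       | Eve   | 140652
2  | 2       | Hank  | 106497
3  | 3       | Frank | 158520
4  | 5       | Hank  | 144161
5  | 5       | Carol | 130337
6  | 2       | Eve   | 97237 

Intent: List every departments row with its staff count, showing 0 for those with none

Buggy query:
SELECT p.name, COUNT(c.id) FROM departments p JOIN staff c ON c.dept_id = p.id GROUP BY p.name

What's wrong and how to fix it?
Bug: INNER JOIN drops departments rows that have no matching staff rows

Fix: Use LEFT JOIN so parents without children still appear (COUNT(c.id) gives 0)

Corrected query:
SELECT p.name, COUNT(c.id) FROM departments p LEFT JOIN staff c ON c.dept_id = p.id GROUP BY p.name

Result:
name      | COUNT(c.id)
----------+------------
Finance   | 1          
HR        | 2          
Legal     | 2          
Marketing | 1          
Sales     | 0          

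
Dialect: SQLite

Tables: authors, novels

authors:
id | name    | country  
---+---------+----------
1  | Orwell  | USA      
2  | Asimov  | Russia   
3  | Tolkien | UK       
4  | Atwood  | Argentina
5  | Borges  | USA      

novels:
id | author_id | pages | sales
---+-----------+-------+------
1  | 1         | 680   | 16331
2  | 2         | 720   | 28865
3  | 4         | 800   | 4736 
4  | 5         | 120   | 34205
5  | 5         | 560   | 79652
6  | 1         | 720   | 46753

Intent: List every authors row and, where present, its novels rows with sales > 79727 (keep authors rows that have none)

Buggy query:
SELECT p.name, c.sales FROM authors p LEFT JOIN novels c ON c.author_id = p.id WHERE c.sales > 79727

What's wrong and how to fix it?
Bug: A WHERE condition on the right-hand table after LEFT JOIN drops unmatched parents

Fix: Put 'c.sales > 79727' in the JOIN's ON clause instead of WHERE

Corrected query:
SELECT p.name, c.sales FROM authors p LEFT JOIN novels c ON c.author_id = p.id AND c.sales > 79727

Result:
name    | sales
--------+------
Orwell  | NULL 
Asimov  | NULL 
Tolkien | NULL 
Atwood  | NULL 
Borges  | NULL 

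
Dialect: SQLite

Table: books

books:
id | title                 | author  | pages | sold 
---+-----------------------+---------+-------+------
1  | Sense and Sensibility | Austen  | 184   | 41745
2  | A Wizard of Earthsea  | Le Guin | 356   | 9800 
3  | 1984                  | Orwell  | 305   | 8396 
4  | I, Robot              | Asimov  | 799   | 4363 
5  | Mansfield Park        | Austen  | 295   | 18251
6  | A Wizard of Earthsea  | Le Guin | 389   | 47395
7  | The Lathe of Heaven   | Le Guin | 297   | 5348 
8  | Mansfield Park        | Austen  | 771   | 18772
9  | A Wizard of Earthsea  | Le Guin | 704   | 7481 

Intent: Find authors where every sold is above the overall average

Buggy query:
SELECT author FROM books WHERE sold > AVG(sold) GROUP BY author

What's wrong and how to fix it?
Bug: AVG() is an aggregate; it can't sit directly in WHERE

Fix: Use a subquery for AVG and a HAVING MIN(...) filter so the condition holds for every row in the group

Corrected query:
SELECT author FROM books GROUP BY author HAVING MIN(sold) > (SELECT AVG(sold) FROM books)

Result:
author
------
Austen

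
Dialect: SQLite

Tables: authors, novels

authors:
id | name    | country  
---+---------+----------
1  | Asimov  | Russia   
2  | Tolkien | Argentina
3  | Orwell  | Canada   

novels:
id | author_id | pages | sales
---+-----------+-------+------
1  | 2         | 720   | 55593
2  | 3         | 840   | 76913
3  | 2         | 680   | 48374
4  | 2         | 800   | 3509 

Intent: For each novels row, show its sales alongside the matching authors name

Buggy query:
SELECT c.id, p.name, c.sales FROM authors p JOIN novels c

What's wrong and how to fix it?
Bug: JOIN with no ON clause produces a cartesian product; every novels row pairs with every authors row

Fix: Add ON c.author_id = p.id to the JOIN

Corrected query:
SELECT c.id, p.name, c.sales FROM authors p JOIN novels c ON c.author_id = p.id

Result:
id | name    | sales
---+---------+------
1  | Tolkien | 55593
2  | Orwell  | 76913
3  | Tolkien | 48374
4  | Tolkien | 3509 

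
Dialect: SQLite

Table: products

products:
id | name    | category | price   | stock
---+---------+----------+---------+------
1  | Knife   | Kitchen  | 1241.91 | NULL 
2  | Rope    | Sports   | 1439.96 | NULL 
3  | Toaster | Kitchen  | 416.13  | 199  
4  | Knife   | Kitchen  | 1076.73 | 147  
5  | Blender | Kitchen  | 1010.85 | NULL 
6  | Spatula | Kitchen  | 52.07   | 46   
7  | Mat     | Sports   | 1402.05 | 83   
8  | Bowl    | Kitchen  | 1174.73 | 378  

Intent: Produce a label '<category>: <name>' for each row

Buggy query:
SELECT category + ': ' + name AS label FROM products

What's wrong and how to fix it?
Bug: SQLite uses || for string concatenation; + coerces text to numbers (yielding 0)

Fix: Replace + with || to concatenate text

Corrected query:
SELECT category || ': ' || name AS label FROM products

Result:
label           
----------------
Kitchen: Knife  
Sports: Rope    
Kitchen: Toaster
Kitchen: Knife  
Kitchen: Blender
Kitchen: Spatula
Sports: Mat     
Kitchen: Bowl   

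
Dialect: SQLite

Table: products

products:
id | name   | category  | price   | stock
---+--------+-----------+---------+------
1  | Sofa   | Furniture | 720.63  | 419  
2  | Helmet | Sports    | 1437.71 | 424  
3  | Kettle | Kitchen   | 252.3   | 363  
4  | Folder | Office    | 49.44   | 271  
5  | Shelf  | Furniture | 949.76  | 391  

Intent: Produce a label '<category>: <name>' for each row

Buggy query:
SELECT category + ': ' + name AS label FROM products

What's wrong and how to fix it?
Bug: '+' is numeric addition; on text columns SQLite converts them to 0 instead of concatenating

Fix: Replace + with || to concatenate text

Corrected query:
SELECT category || ': ' || name AS label FROM products

Result:
label           
----------------
Furniture: Sofa 
Sports: Helmet  
Kitchen: Kettle 
Office: Folder  
Furniture: Shelf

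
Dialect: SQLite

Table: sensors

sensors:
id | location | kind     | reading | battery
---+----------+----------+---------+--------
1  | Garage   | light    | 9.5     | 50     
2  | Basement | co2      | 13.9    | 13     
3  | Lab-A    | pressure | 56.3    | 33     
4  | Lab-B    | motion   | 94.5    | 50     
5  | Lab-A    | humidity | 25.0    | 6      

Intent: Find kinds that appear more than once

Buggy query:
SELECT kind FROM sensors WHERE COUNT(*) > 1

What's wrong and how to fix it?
Bug: WHERE can't reference COUNT(*); aggregates are computed after WHERE

Fix: GROUP BY kind, then filter groups with HAVING COUNT(*) > 1

Corrected query:
SELECT kind FROM sensors GROUP BY kind HAVING COUNT(*) > 1

Result:
(no rows)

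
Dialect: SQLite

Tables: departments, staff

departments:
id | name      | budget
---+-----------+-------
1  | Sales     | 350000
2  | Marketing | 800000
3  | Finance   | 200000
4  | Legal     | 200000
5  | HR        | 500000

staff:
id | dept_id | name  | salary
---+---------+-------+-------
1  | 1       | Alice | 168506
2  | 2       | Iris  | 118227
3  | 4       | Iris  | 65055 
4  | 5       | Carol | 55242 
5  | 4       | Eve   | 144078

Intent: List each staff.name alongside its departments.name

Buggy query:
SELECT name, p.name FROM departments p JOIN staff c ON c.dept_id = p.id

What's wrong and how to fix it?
Bug: 'name' exists in both joined tables, so the database can't tell which one is meant

Fix: Qualify the column with its table alias (c.name)

Corrected query:
SELECT c.name, p.name FROM departments p JOIN staff c ON c.dept_id = p.id

Result:
name  | name     
------+----------
Alice | Sales    
Iris  | Marketing
Iris  | Legal    
Carol | HR       
Eve   | Legal    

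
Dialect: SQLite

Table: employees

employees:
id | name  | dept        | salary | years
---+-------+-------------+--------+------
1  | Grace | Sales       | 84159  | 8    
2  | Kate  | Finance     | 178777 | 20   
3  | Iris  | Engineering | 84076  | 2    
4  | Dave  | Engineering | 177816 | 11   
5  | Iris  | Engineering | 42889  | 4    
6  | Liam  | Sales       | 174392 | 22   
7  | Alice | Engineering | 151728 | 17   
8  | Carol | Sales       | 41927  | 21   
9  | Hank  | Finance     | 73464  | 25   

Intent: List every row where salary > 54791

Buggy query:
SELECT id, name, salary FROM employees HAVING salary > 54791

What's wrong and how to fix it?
Bug: HAVING filters the output of aggregation, but this query has no GROUP BY and no aggregate functions, so SQLite rejects it (HAVING clause on a non-aggregate query); the condition here is per row

Fix: Replace HAVING with WHERE since the condition applies to individual rows

Corrected query:
SELECT id, name, salary FROM employees WHERE salary > 54791

Result:
id | name  | salary
---+-------+-------
1  | Grace | 84159 
2  | Kate  | 178777
3  | Iris  | 84076 
4  | Dave  | 177816
6  | Liam  | 174392
7  | Alice | 151728
9  | Hank  | 73464 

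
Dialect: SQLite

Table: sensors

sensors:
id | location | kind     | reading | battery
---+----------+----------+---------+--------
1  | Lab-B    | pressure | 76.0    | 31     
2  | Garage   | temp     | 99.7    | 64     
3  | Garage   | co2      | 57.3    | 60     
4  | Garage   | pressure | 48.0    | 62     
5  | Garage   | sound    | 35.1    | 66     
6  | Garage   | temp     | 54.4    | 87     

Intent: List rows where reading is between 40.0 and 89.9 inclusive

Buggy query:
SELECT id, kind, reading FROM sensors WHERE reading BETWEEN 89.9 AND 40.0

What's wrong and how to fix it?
Bug: The bounds are reversed; BETWEEN a AND b requires a <= b to match anything

Fix: Write BETWEEN 40.0 AND 89.9

Corrected query:
SELECT id, kind, reading FROM sensors WHERE reading BETWEEN 40.0 AND 89.9

Result:
id | kind     | reading
---+----------+--------
1  | pressure | 76     
3  | co2      | 57.3   
4  | pressure | 48     
6  | temp     | 54.4   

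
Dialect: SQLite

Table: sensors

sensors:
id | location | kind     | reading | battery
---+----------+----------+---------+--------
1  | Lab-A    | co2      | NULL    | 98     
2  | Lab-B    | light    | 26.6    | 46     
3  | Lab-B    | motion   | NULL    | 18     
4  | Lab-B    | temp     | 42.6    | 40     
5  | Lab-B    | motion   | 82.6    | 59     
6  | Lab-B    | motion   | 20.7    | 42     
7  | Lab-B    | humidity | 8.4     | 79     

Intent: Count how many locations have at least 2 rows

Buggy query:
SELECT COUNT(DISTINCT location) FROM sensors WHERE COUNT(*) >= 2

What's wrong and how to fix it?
Bug: COUNT(*) cannot appear in WHERE; the per-group count doesn't exist yet

Fix: Group first with HAVING COUNT(*) >= 2, then COUNT the resulting groups

Corrected query:
SELECT COUNT(*) FROM (SELECT location FROM sensors GROUP BY location HAVING COUNT(*) >= 2)

Result:
COUNT(*)
--------
1       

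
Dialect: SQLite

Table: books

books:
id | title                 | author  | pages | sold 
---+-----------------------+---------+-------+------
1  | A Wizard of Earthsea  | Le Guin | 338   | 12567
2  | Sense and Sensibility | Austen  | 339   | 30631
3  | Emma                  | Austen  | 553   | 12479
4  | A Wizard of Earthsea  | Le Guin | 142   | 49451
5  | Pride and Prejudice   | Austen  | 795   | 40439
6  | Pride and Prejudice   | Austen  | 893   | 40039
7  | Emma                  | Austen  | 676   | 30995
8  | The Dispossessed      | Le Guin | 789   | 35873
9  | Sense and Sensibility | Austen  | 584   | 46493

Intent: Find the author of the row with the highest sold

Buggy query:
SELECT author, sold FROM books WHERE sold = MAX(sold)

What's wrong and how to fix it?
Bug: WHERE is evaluated per row; an aggregate over the whole table isn't defined there

Fix: Wrap MAX in a scalar subquery so WHERE compares against a single value

Corrected query:
SELECT author, sold FROM books WHERE sold = (SELECT MAX(sold) FROM books)

Result:
author  | sold 
--------+------
Le Guin | 49451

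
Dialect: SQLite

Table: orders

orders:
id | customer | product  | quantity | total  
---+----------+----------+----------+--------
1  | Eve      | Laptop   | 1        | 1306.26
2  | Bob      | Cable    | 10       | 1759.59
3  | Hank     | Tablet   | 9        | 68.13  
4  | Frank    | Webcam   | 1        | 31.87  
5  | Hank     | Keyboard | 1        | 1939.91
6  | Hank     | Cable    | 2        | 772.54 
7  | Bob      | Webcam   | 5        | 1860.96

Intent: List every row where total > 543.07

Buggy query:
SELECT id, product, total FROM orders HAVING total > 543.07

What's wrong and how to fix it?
Bug: This is a non-aggregate query (no GROUP BY, no aggregates), so in SQLite the HAVING clause is invalid here; a row-level condition belongs in WHERE

Fix: Replace HAVING with WHERE since the condition applies to individual rows

Corrected query:
SELECT id, product, total FROM orders WHERE total > 543.07

Result:
id | product  | total  
---+----------+--------
1  | Laptop   | 1306.26
2  | Cable    | 1759.59
5  | Keyboard | 1939.91
6  | Cable    | 772.54 
7  | Webcam   | 1860.96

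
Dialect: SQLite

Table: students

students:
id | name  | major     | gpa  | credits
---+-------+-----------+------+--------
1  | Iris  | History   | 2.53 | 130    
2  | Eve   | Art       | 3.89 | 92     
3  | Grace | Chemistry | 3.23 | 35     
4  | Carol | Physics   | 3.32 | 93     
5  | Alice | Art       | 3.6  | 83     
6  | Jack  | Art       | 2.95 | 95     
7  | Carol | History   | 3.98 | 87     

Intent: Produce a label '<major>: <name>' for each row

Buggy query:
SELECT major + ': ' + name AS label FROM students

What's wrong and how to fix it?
Bug: SQLite uses || for string concatenation; + coerces text to numbers (yielding 0)

Fix: Replace + with || to concatenate text

Corrected query:
SELECT major || ': ' || name AS label FROM students

Result:
label           
----------------
History: Iris   
Art: Eve        
Chemistry: Grace
Physics: Carol  
Art: Alice      
Art: Jack       
History: Carol  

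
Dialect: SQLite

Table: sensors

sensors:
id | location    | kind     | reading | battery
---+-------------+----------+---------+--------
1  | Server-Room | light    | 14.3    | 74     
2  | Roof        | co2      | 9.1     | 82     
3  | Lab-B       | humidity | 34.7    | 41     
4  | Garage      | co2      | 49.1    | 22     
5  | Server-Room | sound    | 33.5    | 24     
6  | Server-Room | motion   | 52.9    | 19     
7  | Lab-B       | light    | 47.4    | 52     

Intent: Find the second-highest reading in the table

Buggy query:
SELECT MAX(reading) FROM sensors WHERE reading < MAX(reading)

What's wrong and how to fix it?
Bug: The inner MAX is an aggregate inside WHERE, which is not allowed

Fix: Put the inner MAX in a scalar subquery

Corrected query:
SELECT MAX(reading) FROM sensors WHERE reading < (SELECT MAX(reading) FROM sensors)

Result:
MAX(reading)
------------
49.1        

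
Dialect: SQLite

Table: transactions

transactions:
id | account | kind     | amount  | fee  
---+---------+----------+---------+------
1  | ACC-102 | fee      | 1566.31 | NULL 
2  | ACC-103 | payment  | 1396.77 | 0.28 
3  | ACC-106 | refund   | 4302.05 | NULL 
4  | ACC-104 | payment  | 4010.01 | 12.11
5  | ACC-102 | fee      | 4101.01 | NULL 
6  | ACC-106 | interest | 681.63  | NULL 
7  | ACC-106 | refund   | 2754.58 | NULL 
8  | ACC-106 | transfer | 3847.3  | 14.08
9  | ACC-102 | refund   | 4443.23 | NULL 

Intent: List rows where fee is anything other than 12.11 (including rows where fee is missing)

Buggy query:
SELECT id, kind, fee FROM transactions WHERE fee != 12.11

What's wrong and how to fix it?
Bug: 'fee != 12.11' is unknown when fee is NULL, so NULL rows are silently excluded

Fix: Add an explicit OR fee IS NULL to include the missing-value rows

Corrected query:
SELECT id, kind, fee FROM transactions WHERE fee != 12.11 OR fee IS NULL

Result:
id | kind     | fee  
---+----------+------
1  | fee      | NULL 
2  | payment  | 0.28 
3  | refund   | NULL 
5  | fee      | NULL 
6  | interest | NULL 
7  | refund   | NULL 
8  | transfer | 14.08
9  | refund   | NULL 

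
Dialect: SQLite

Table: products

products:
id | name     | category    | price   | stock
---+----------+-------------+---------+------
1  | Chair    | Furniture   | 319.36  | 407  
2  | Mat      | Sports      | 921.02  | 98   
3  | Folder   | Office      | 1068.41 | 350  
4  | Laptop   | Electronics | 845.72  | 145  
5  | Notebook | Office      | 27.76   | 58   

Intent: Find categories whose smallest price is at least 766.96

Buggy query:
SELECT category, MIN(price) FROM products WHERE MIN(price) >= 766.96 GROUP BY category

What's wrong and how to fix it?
Bug: Aggregates like MIN are computed per group after WHERE runs

Fix: Replace WHERE with HAVING after the GROUP BY

Corrected query:
SELECT category, MIN(price) FROM products GROUP BY category HAVING MIN(price) >= 766.96

Result:
category    | MIN(price)
------------+-----------
Electronics | 845.72    
Sports      | 921.02    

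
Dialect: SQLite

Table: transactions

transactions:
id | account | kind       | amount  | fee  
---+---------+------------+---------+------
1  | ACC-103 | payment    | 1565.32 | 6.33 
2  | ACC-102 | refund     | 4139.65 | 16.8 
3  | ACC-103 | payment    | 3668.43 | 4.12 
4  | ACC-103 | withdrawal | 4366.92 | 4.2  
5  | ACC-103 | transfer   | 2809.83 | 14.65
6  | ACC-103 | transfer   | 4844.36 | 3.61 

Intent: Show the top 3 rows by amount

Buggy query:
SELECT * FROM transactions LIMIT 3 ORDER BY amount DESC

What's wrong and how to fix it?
Bug: LIMIT must come after ORDER BY

Fix: Sort with ORDER BY, then apply LIMIT

Corrected query:
SELECT * FROM transactions ORDER BY amount DESC LIMIT 3

Result:
id | account | kind       | amount  | fee 
---+---------+------------+---------+-----
6  | ACC-103 | transfer   | 4844.36 | 3.61
4  | ACC-103 | withdrawal | 4366.92 | 4.2 
2  | ACC-102 | refund     | 4139.65 | 16.8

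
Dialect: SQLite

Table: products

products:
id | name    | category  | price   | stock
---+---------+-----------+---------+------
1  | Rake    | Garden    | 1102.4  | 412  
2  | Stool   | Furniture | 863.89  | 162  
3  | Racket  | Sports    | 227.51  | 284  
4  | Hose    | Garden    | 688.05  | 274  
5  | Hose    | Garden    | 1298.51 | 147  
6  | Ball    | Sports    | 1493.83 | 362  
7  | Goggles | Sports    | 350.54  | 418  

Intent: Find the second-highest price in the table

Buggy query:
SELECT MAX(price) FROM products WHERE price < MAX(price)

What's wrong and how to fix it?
Bug: The inner MAX is an aggregate inside WHERE, which is not allowed

Fix: Put the inner MAX in a scalar subquery

Corrected query:
SELECT MAX(price) FROM products WHERE price < (SELECT MAX(price) FROM products)

Result:
MAX(price)
----------
1298.51   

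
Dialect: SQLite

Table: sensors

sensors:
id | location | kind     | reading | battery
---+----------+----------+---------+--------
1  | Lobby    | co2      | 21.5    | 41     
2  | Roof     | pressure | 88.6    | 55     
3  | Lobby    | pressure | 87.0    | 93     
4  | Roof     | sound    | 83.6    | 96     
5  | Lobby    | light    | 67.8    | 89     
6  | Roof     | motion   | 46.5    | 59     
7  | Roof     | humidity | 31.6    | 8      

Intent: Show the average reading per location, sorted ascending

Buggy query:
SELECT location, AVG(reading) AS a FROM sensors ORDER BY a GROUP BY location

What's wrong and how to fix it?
Bug: GROUP BY must precede ORDER BY

Fix: Move ORDER BY to the end, after GROUP BY

Corrected query:
SELECT location, AVG(reading) AS a FROM sensors GROUP BY location ORDER BY a

Result:
location | a        
---------+----------
Lobby    | 58.766667
Roof     | 62.575   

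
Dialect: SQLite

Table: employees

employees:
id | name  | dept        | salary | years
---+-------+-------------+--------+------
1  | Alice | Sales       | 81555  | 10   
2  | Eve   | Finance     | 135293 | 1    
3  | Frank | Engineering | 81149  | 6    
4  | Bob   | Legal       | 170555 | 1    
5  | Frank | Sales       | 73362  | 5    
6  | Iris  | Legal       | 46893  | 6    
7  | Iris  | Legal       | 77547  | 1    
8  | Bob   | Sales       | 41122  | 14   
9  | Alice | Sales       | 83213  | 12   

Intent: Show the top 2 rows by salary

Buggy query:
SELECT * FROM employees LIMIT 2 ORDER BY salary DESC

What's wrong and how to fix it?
Bug: ORDER BY cannot follow LIMIT; LIMIT is the final clause

Fix: Sort with ORDER BY, then apply LIMIT

Corrected query:
SELECT * FROM employees ORDER BY salary DESC LIMIT 2

Result:
id | name | dept    | salary | years
---+------+---------+--------+------
4  | Bob  | Legal   | 170555 | 1    
2  | Eve  | Finance | 135293 | 1    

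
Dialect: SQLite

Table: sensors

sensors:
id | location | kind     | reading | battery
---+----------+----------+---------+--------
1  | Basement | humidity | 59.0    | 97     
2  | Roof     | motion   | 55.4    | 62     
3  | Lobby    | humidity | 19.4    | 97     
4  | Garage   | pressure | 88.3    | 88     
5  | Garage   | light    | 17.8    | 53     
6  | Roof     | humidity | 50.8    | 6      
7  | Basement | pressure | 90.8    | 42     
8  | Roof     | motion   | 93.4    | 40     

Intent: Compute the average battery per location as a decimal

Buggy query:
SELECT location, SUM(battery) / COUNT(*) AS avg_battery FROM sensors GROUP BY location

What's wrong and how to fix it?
Bug: SUM(battery) and COUNT(*) are both integers; the division truncates the fractional part

Fix: Multiply by 1.0 (or CAST to REAL) to force floating-point division

Corrected query:
SELECT location, SUM(battery) * 1.0 / COUNT(*) AS avg_battery FROM sensors GROUP BY location

Result:
location | avg_battery
---------+------------
Basement | 69.5       
Garage   | 70.5       
Lobby    | 97         
Roof     | 36         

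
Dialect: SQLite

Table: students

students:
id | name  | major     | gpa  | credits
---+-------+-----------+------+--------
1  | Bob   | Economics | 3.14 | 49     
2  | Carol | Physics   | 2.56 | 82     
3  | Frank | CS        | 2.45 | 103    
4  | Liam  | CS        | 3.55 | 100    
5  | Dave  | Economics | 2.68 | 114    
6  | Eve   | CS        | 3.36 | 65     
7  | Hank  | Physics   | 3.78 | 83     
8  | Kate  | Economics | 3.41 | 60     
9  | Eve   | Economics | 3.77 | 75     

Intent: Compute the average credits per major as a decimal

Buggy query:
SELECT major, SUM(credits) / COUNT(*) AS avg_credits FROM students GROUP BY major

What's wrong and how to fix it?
Bug: SUM(credits) and COUNT(*) are both integers; the division truncates the fractional part

Fix: Multiply by 1.0 (or CAST to REAL) to force floating-point division

Corrected query:
SELECT major, SUM(credits) * 1.0 / COUNT(*) AS avg_credits FROM students GROUP BY major

Result:
major     | avg_credits
----------+------------
CS        | 89.333333  
Economics | 74.5       
Physics   | 82.5       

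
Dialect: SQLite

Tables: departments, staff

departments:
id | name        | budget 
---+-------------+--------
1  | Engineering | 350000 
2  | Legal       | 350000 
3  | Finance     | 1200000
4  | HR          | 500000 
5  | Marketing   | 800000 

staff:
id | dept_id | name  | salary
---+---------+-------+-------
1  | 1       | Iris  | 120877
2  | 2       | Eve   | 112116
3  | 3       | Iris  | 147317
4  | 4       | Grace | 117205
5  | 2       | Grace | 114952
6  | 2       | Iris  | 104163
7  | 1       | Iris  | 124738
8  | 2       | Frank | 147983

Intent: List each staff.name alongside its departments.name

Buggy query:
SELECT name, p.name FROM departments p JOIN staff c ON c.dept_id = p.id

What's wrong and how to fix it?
Bug: 'name' exists in both joined tables, so the database can't tell which one is meant

Fix: Qualify the column with its table alias (c.name)

Corrected query:
SELECT c.name, p.name FROM departments p JOIN staff c ON c.dept_id = p.id

Result:
name  | name       
------+------------
Iris  | Engineering
Eve   | Legal      
Iris  | Finance    
Grace | HR         
Grace | Legal      
Iris  | Legal      
Iris  | Engineering
Frank | Legal      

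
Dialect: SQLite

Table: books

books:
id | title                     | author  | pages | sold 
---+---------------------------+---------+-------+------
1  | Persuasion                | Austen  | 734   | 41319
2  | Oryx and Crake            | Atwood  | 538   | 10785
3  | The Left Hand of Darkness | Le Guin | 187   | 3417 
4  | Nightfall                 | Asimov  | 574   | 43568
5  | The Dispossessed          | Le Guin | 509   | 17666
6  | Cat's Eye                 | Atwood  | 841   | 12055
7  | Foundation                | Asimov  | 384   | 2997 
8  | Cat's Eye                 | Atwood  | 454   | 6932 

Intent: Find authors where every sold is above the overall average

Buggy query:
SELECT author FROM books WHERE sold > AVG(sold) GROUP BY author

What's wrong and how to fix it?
Bug: AVG() is an aggregate; it can't sit directly in WHERE

Fix: Use a subquery for AVG and a HAVING MIN(...) filter so the condition holds for every row in the group

Corrected query:
SELECT author FROM books GROUP BY author HAVING MIN(sold) > (SELECT AVG(sold) FROM books)

Result:
author
------
Austen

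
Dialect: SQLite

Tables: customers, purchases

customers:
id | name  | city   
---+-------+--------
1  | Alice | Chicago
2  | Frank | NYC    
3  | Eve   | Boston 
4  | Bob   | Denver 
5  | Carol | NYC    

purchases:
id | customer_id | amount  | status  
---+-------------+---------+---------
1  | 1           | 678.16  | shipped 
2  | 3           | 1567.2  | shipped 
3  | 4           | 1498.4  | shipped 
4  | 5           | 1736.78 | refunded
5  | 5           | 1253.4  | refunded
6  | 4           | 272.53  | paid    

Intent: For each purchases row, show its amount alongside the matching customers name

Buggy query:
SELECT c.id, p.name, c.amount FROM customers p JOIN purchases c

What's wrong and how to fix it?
Bug: Missing join condition: each purchases row is matched to all customers rows instead of just its own

Fix: Specify the join condition linking the foreign key to the parent id

Corrected query:
SELECT c.id, p.name, c.amount FROM customers p JOIN purchases c ON c.customer_id = p.id

Result:
id | name  | amount 
---+-------+--------
1  | Alice | 678.16 
2  | Eve   | 1567.2 
3  | Bob   | 1498.4 
4  | Carol | 1736.78
5  | Carol | 1253.4 
6  | Bob   | 272.53 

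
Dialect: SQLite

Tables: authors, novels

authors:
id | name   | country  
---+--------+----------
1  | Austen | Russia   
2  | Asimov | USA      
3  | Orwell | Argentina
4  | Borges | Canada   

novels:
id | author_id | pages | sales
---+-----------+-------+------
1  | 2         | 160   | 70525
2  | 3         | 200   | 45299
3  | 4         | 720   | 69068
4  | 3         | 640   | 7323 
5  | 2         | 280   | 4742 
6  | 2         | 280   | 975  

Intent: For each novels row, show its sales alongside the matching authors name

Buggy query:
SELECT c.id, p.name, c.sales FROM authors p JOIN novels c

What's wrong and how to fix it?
Bug: Missing join condition: each novels row is matched to all authors rows instead of just its own

Fix: Add ON c.author_id = p.id to the JOIN

Corrected query:
SELECT c.id, p.name, c.sales FROM authors p JOIN novels c ON c.author_id = p.id

Result:
id | name   | sales
---+--------+------
1  | Asimov | 70525
2  | Orwell | 45299
3  | Borges | 69068
4  | Orwell | 7323 
5  | Asimov | 4742 
6  | Asimov | 975  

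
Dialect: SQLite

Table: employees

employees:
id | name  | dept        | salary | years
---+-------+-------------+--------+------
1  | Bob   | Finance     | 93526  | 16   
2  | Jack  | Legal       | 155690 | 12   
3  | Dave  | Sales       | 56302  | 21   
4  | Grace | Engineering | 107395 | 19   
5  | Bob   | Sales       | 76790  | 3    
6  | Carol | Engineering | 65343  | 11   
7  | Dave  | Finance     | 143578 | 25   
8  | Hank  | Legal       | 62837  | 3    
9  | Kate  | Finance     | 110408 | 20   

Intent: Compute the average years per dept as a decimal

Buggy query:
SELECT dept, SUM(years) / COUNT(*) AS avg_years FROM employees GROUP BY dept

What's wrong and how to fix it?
Bug: SUM(years) and COUNT(*) are both integers; the division truncates the fractional part

Fix: Multiply by 1.0 (or CAST to REAL) to force floating-point division

Corrected query:
SELECT dept, SUM(years) * 1.0 / COUNT(*) AS avg_years FROM employees GROUP BY dept

Result:
dept        | avg_years
------------+----------
Engineering | 15       
Finance     | 20.333333
Legal       | 7.5      
Sales       | 12       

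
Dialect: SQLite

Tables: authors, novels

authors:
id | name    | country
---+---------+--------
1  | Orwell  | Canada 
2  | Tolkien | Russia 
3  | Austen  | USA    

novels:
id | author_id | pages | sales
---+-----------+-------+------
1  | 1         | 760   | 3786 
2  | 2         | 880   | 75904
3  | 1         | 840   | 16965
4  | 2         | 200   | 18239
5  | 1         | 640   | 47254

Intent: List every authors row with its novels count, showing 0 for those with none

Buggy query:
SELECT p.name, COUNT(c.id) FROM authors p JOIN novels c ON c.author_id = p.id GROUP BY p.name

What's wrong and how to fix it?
Bug: An inner join excludes parents with zero children

Fix: Switch to LEFT JOIN to retain unmatched parent rows

Corrected query:
SELECT p.name, COUNT(c.id) FROM authors p LEFT JOIN novels c ON c.author_id = p.id GROUP BY p.name

Result:
name    | COUNT(c.id)
--------+------------
Austen  | 0          
Orwell  | 3          
Tolkien | 2          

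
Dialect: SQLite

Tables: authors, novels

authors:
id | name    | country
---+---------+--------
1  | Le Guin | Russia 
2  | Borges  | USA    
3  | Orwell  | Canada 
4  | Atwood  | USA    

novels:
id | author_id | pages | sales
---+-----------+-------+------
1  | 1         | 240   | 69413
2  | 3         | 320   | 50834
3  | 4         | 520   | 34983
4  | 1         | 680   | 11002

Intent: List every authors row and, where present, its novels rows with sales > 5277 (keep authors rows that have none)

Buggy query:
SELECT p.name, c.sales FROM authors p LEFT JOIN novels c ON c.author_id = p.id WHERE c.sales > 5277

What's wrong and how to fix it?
Bug: Filtering c.sales in WHERE discards the NULL rows produced by LEFT JOIN, turning it into an inner join

Fix: Put 'c.sales > 5277' in the JOIN's ON clause instead of WHERE

Corrected query:
SELECT p.name, c.sales FROM authors p LEFT JOIN novels c ON c.author_id = p.id AND c.sales > 5277

Result:
name    | sales
--------+------
Le Guin | 11002
Le Guin | 69413
Borges  | NULL 
Orwell  | 50834
Atwood  | 34983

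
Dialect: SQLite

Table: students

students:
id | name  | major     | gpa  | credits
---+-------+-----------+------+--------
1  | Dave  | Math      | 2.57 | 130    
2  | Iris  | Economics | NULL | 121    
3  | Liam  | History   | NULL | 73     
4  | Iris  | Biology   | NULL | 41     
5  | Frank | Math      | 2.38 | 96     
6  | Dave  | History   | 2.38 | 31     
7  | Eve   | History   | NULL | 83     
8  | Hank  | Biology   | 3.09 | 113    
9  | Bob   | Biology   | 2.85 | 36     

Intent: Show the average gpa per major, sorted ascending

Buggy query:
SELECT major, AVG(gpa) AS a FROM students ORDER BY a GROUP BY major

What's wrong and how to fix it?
Bug: ORDER BY appears before GROUP BY; SQL clause order requires GROUP BY first

Fix: Move ORDER BY to the end, after GROUP BY

Corrected query:
SELECT major, AVG(gpa) AS a FROM students GROUP BY major ORDER BY a

Result:
major     | a    
----------+------
Economics | NULL 
History   | 2.38 
Math      | 2.475
Biology   | 2.97 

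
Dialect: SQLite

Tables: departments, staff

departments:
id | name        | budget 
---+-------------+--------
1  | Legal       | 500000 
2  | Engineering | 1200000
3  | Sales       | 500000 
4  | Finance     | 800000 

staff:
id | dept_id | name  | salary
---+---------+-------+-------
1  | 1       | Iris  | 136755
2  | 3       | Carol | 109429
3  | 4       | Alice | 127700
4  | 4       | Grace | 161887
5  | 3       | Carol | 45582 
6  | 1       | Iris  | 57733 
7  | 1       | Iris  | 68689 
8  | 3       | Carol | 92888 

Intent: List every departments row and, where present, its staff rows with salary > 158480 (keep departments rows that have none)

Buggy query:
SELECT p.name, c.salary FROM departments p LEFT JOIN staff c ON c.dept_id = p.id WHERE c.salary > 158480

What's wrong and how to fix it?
Bug: A WHERE condition on the right-hand table after LEFT JOIN drops unmatched parents

Fix: Move the right-table condition into the ON clause so unmatched parents are kept

Corrected query:
SELECT p.name, c.salary FROM departments p LEFT JOIN staff c ON c.dept_id = p.id AND c.salary > 158480

Result:
name        | salary
------------+-------
Legal       | NULL  
Engineering | NULL  
Sales       | NULL  
Finance     | 161887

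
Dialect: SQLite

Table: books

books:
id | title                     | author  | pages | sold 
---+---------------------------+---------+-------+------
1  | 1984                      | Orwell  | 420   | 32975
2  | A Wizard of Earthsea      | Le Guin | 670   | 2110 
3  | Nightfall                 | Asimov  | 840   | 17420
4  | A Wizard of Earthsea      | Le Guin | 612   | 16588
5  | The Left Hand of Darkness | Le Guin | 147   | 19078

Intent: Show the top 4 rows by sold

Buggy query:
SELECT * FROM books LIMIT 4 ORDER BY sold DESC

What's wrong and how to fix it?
Bug: ORDER BY cannot follow LIMIT; LIMIT is the final clause

Fix: Sort with ORDER BY, then apply LIMIT

Corrected query:
SELECT * FROM books ORDER BY sold DESC LIMIT 4

Result:
id | title                     | author  | pages | sold 
---+---------------------------+---------+-------+------
1  | 1984                      | Orwell  | 420   | 32975
5  | The Left Hand of Darkness | Le Guin | 147   | 19078
3  | Nightfall                 | Asimov  | 840   | 17420
4  | A Wizard of Earthsea      | Le Guin | 612   | 16588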